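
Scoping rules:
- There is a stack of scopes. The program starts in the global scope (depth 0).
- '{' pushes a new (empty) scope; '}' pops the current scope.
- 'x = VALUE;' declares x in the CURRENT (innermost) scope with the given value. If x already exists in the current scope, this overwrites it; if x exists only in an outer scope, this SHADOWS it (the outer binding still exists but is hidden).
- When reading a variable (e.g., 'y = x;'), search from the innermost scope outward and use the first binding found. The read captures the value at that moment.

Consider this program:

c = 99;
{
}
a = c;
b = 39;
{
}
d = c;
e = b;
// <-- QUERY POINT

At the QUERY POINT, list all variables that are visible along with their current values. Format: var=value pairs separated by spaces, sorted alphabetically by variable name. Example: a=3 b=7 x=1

Step 1: declare c=99 at depth 0
Step 2: enter scope (depth=1)
Step 3: exit scope (depth=0)
Step 4: declare a=(read c)=99 at depth 0
Step 5: declare b=39 at depth 0
Step 6: enter scope (depth=1)
Step 7: exit scope (depth=0)
Step 8: declare d=(read c)=99 at depth 0
Step 9: declare e=(read b)=39 at depth 0
Visible at query point: a=99 b=39 c=99 d=99 e=39

Answer: a=99 b=39 c=99 d=99 e=39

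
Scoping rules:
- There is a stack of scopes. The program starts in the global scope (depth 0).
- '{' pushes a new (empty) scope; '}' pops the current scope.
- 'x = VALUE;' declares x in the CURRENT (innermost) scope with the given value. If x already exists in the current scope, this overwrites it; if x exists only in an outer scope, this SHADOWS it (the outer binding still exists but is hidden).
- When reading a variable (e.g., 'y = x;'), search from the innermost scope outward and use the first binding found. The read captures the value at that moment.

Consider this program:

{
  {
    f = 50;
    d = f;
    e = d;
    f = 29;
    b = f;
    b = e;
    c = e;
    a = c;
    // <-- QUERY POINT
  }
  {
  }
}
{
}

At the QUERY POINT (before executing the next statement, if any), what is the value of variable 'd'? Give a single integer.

Step 1: enter scope (depth=1)
Step 2: enter scope (depth=2)
Step 3: declare f=50 at depth 2
Step 4: declare d=(read f)=50 at depth 2
Step 5: declare e=(read d)=50 at depth 2
Step 6: declare f=29 at depth 2
Step 7: declare b=(read f)=29 at depth 2
Step 8: declare b=(read e)=50 at depth 2
Step 9: declare c=(read e)=50 at depth 2
Step 10: declare a=(read c)=50 at depth 2
Visible at query point: a=50 b=50 c=50 d=50 e=50 f=29

Answer: 50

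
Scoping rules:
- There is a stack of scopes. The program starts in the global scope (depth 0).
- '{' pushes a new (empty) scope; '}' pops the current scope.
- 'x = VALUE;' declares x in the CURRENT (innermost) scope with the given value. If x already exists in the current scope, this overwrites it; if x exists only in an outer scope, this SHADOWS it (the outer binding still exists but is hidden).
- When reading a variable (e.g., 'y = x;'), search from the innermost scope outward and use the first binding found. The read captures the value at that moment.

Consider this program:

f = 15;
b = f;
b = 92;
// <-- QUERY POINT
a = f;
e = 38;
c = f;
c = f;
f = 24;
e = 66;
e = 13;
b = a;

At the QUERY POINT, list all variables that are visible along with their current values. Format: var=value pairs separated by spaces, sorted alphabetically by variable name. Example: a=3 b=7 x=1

Answer: b=92 f=15

Derivation:
Step 1: declare f=15 at depth 0
Step 2: declare b=(read f)=15 at depth 0
Step 3: declare b=92 at depth 0
Visible at query point: b=92 f=15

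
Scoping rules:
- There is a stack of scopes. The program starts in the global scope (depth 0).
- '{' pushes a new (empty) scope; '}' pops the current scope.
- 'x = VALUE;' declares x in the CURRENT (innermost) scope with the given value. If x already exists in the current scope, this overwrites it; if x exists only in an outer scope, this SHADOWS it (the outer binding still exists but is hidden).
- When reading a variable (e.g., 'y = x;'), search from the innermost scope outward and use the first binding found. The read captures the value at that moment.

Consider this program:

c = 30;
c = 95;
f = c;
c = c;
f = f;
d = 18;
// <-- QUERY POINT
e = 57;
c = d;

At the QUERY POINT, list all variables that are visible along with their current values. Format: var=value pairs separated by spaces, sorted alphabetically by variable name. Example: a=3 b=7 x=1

Answer: c=95 d=18 f=95

Derivation:
Step 1: declare c=30 at depth 0
Step 2: declare c=95 at depth 0
Step 3: declare f=(read c)=95 at depth 0
Step 4: declare c=(read c)=95 at depth 0
Step 5: declare f=(read f)=95 at depth 0
Step 6: declare d=18 at depth 0
Visible at query point: c=95 d=18 f=95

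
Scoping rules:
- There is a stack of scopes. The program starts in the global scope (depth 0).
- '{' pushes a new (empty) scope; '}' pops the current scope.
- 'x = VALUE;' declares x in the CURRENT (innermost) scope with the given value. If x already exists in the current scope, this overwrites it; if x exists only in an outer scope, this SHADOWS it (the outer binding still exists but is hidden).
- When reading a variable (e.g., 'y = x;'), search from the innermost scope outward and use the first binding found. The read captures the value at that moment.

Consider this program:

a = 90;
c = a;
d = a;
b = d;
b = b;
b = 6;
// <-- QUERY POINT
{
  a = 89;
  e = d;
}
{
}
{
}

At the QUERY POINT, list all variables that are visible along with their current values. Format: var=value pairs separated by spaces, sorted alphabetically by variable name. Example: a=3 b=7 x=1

Answer: a=90 b=6 c=90 d=90

Derivation:
Step 1: declare a=90 at depth 0
Step 2: declare c=(read a)=90 at depth 0
Step 3: declare d=(read a)=90 at depth 0
Step 4: declare b=(read d)=90 at depth 0
Step 5: declare b=(read b)=90 at depth 0
Step 6: declare b=6 at depth 0
Visible at query point: a=90 b=6 c=90 d=90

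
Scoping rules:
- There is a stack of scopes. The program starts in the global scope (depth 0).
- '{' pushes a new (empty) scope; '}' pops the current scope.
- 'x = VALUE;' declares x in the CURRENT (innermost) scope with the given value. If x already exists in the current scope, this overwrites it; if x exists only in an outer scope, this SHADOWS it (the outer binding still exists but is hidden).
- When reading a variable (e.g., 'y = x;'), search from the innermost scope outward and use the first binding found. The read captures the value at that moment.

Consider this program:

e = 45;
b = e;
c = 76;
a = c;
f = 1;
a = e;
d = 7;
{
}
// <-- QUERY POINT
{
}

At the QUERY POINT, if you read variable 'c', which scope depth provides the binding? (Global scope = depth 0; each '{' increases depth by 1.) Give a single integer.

Answer: 0

Derivation:
Step 1: declare e=45 at depth 0
Step 2: declare b=(read e)=45 at depth 0
Step 3: declare c=76 at depth 0
Step 4: declare a=(read c)=76 at depth 0
Step 5: declare f=1 at depth 0
Step 6: declare a=(read e)=45 at depth 0
Step 7: declare d=7 at depth 0
Step 8: enter scope (depth=1)
Step 9: exit scope (depth=0)
Visible at query point: a=45 b=45 c=76 d=7 e=45 f=1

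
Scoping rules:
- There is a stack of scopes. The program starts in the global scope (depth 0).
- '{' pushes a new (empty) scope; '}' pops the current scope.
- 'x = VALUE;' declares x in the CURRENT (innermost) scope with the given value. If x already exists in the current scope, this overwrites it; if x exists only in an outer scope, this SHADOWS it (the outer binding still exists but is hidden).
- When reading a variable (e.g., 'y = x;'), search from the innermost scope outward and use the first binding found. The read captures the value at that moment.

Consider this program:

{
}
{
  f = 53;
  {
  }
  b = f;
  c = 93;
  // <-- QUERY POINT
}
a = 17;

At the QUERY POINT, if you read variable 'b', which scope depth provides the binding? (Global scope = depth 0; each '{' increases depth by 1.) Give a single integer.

Step 1: enter scope (depth=1)
Step 2: exit scope (depth=0)
Step 3: enter scope (depth=1)
Step 4: declare f=53 at depth 1
Step 5: enter scope (depth=2)
Step 6: exit scope (depth=1)
Step 7: declare b=(read f)=53 at depth 1
Step 8: declare c=93 at depth 1
Visible at query point: b=53 c=93 f=53

Answer: 1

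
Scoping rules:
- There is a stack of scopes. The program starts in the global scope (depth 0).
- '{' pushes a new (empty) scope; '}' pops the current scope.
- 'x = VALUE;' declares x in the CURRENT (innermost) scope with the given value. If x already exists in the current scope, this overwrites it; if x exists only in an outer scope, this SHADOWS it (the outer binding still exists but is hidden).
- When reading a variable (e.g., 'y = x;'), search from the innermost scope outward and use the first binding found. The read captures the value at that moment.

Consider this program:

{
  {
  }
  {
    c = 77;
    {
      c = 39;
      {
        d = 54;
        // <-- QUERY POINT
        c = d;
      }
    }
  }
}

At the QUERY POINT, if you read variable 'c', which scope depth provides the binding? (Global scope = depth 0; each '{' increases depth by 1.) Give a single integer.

Answer: 3

Derivation:
Step 1: enter scope (depth=1)
Step 2: enter scope (depth=2)
Step 3: exit scope (depth=1)
Step 4: enter scope (depth=2)
Step 5: declare c=77 at depth 2
Step 6: enter scope (depth=3)
Step 7: declare c=39 at depth 3
Step 8: enter scope (depth=4)
Step 9: declare d=54 at depth 4
Visible at query point: c=39 d=54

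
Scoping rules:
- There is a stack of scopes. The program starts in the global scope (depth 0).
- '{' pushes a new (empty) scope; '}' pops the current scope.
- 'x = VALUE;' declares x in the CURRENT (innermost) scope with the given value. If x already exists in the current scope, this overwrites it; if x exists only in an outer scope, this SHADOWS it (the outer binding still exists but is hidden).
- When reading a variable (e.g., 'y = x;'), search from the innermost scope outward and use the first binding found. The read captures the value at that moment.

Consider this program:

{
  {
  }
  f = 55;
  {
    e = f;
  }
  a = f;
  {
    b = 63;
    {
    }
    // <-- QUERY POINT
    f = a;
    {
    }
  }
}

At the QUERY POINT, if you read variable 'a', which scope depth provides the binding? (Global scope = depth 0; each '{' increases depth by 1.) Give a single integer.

Answer: 1

Derivation:
Step 1: enter scope (depth=1)
Step 2: enter scope (depth=2)
Step 3: exit scope (depth=1)
Step 4: declare f=55 at depth 1
Step 5: enter scope (depth=2)
Step 6: declare e=(read f)=55 at depth 2
Step 7: exit scope (depth=1)
Step 8: declare a=(read f)=55 at depth 1
Step 9: enter scope (depth=2)
Step 10: declare b=63 at depth 2
Step 11: enter scope (depth=3)
Step 12: exit scope (depth=2)
Visible at query point: a=55 b=63 f=55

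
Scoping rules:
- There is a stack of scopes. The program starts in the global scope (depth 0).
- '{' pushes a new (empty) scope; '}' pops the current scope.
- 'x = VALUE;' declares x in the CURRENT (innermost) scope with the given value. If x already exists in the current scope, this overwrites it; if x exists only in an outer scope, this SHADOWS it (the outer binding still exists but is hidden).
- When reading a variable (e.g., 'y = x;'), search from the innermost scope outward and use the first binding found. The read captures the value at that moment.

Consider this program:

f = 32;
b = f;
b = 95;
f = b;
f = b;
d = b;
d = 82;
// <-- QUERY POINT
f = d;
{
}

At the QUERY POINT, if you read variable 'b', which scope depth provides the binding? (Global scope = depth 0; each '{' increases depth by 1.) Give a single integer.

Answer: 0

Derivation:
Step 1: declare f=32 at depth 0
Step 2: declare b=(read f)=32 at depth 0
Step 3: declare b=95 at depth 0
Step 4: declare f=(read b)=95 at depth 0
Step 5: declare f=(read b)=95 at depth 0
Step 6: declare d=(read b)=95 at depth 0
Step 7: declare d=82 at depth 0
Visible at query point: b=95 d=82 f=95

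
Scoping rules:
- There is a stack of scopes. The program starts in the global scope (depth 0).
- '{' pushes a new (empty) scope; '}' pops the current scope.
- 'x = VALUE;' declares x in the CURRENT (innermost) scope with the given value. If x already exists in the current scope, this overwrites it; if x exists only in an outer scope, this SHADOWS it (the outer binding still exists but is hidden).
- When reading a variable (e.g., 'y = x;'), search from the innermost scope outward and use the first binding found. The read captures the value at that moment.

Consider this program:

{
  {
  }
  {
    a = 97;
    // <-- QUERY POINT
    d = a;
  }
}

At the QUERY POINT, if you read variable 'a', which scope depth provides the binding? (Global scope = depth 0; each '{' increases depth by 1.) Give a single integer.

Step 1: enter scope (depth=1)
Step 2: enter scope (depth=2)
Step 3: exit scope (depth=1)
Step 4: enter scope (depth=2)
Step 5: declare a=97 at depth 2
Visible at query point: a=97

Answer: 2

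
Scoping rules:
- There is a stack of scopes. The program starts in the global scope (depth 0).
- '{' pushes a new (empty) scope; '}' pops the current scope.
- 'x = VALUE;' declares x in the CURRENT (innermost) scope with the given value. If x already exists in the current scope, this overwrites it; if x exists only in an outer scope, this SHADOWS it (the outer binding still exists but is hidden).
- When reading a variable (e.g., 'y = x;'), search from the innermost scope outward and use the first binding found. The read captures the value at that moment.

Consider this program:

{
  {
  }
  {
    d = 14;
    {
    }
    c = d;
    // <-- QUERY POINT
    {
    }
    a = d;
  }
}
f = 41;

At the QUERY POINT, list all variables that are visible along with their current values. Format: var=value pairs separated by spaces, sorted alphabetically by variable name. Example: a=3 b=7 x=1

Answer: c=14 d=14

Derivation:
Step 1: enter scope (depth=1)
Step 2: enter scope (depth=2)
Step 3: exit scope (depth=1)
Step 4: enter scope (depth=2)
Step 5: declare d=14 at depth 2
Step 6: enter scope (depth=3)
Step 7: exit scope (depth=2)
Step 8: declare c=(read d)=14 at depth 2
Visible at query point: c=14 d=14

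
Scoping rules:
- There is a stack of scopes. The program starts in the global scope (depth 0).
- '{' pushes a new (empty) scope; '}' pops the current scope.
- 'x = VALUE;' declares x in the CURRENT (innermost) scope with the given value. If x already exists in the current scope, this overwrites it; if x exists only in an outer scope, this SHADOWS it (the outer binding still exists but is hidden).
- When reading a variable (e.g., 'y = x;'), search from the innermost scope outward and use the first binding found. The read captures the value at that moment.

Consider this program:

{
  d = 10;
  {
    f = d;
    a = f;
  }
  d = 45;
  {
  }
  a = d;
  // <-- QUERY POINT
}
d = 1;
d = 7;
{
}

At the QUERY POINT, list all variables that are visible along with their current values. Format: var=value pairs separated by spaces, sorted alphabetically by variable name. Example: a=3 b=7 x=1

Answer: a=45 d=45

Derivation:
Step 1: enter scope (depth=1)
Step 2: declare d=10 at depth 1
Step 3: enter scope (depth=2)
Step 4: declare f=(read d)=10 at depth 2
Step 5: declare a=(read f)=10 at depth 2
Step 6: exit scope (depth=1)
Step 7: declare d=45 at depth 1
Step 8: enter scope (depth=2)
Step 9: exit scope (depth=1)
Step 10: declare a=(read d)=45 at depth 1
Visible at query point: a=45 d=45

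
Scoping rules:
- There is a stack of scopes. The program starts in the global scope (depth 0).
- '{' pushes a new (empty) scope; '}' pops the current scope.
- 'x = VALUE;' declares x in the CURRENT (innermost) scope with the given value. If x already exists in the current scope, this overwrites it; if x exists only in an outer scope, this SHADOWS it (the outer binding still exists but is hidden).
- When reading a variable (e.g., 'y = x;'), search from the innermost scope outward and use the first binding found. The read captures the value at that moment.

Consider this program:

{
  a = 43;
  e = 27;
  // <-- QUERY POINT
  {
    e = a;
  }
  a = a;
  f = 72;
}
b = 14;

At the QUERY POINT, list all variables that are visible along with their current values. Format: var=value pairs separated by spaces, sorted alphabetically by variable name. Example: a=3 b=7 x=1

Step 1: enter scope (depth=1)
Step 2: declare a=43 at depth 1
Step 3: declare e=27 at depth 1
Visible at query point: a=43 e=27

Answer: a=43 e=27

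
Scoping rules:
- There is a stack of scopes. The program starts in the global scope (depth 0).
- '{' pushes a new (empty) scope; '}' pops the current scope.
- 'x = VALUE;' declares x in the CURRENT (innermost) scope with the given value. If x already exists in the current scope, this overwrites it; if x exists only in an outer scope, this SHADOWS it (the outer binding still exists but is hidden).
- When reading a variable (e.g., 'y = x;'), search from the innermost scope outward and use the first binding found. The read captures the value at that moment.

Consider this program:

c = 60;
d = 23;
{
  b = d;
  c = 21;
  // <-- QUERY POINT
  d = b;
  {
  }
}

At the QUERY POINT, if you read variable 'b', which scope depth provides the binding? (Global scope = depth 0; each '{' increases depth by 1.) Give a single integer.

Answer: 1

Derivation:
Step 1: declare c=60 at depth 0
Step 2: declare d=23 at depth 0
Step 3: enter scope (depth=1)
Step 4: declare b=(read d)=23 at depth 1
Step 5: declare c=21 at depth 1
Visible at query point: b=23 c=21 d=23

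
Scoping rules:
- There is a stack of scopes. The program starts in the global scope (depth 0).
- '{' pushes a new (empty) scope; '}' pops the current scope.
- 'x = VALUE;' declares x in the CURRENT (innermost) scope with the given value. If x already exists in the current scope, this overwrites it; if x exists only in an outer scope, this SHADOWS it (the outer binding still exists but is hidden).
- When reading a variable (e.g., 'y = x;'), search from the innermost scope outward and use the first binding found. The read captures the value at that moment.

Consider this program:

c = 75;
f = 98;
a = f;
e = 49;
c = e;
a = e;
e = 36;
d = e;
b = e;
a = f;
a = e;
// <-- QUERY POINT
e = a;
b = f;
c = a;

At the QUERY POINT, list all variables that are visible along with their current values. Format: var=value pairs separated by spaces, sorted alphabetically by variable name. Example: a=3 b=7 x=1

Step 1: declare c=75 at depth 0
Step 2: declare f=98 at depth 0
Step 3: declare a=(read f)=98 at depth 0
Step 4: declare e=49 at depth 0
Step 5: declare c=(read e)=49 at depth 0
Step 6: declare a=(read e)=49 at depth 0
Step 7: declare e=36 at depth 0
Step 8: declare d=(read e)=36 at depth 0
Step 9: declare b=(read e)=36 at depth 0
Step 10: declare a=(read f)=98 at depth 0
Step 11: declare a=(read e)=36 at depth 0
Visible at query point: a=36 b=36 c=49 d=36 e=36 f=98

Answer: a=36 b=36 c=49 d=36 e=36 f=98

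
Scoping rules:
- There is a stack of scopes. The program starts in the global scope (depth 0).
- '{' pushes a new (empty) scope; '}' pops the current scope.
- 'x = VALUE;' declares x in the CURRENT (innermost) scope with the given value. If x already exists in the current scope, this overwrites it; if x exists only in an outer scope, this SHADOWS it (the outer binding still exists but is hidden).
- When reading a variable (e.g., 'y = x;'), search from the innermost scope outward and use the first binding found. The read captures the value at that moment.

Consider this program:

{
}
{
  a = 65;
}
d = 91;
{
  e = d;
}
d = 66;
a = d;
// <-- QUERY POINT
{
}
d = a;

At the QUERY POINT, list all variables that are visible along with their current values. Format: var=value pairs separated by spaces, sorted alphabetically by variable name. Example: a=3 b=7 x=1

Step 1: enter scope (depth=1)
Step 2: exit scope (depth=0)
Step 3: enter scope (depth=1)
Step 4: declare a=65 at depth 1
Step 5: exit scope (depth=0)
Step 6: declare d=91 at depth 0
Step 7: enter scope (depth=1)
Step 8: declare e=(read d)=91 at depth 1
Step 9: exit scope (depth=0)
Step 10: declare d=66 at depth 0
Step 11: declare a=(read d)=66 at depth 0
Visible at query point: a=66 d=66

Answer: a=66 d=66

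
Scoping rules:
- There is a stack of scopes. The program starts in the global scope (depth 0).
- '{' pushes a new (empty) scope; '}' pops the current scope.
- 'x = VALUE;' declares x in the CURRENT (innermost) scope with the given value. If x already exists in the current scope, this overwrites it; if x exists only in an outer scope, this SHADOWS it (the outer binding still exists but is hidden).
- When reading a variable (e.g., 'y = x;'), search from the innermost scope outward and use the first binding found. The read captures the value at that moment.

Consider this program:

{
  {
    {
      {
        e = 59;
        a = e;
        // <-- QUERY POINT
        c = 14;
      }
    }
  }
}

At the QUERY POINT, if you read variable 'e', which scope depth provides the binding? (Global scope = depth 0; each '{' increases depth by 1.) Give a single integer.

Step 1: enter scope (depth=1)
Step 2: enter scope (depth=2)
Step 3: enter scope (depth=3)
Step 4: enter scope (depth=4)
Step 5: declare e=59 at depth 4
Step 6: declare a=(read e)=59 at depth 4
Visible at query point: a=59 e=59

Answer: 4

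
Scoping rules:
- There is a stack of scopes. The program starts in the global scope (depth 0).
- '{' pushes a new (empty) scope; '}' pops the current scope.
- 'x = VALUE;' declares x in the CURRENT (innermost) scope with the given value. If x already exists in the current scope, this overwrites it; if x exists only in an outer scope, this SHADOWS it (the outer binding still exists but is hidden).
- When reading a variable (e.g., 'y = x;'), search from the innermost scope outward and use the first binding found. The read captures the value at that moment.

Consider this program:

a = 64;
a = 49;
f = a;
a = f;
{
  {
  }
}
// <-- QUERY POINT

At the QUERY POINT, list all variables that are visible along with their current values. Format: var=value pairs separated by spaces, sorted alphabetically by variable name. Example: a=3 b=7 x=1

Step 1: declare a=64 at depth 0
Step 2: declare a=49 at depth 0
Step 3: declare f=(read a)=49 at depth 0
Step 4: declare a=(read f)=49 at depth 0
Step 5: enter scope (depth=1)
Step 6: enter scope (depth=2)
Step 7: exit scope (depth=1)
Step 8: exit scope (depth=0)
Visible at query point: a=49 f=49

Answer: a=49 f=49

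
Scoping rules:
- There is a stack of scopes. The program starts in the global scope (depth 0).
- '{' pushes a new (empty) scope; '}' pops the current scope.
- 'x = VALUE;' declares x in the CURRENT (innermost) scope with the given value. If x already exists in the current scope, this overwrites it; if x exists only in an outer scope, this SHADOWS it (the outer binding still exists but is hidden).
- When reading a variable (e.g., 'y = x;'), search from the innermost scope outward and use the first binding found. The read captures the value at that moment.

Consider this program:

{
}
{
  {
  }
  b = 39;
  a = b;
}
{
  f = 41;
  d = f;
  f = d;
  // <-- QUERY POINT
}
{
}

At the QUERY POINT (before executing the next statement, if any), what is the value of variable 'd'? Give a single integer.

Answer: 41

Derivation:
Step 1: enter scope (depth=1)
Step 2: exit scope (depth=0)
Step 3: enter scope (depth=1)
Step 4: enter scope (depth=2)
Step 5: exit scope (depth=1)
Step 6: declare b=39 at depth 1
Step 7: declare a=(read b)=39 at depth 1
Step 8: exit scope (depth=0)
Step 9: enter scope (depth=1)
Step 10: declare f=41 at depth 1
Step 11: declare d=(read f)=41 at depth 1
Step 12: declare f=(read d)=41 at depth 1
Visible at query point: d=41 f=41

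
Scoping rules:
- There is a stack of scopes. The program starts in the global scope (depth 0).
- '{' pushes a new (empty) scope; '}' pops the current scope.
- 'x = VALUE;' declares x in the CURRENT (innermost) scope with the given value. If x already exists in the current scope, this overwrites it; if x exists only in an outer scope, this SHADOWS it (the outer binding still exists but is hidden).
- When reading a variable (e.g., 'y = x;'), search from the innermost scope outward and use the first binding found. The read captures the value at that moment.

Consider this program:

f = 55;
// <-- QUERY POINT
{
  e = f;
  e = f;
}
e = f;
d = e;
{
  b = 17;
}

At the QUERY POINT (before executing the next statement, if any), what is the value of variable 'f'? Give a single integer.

Step 1: declare f=55 at depth 0
Visible at query point: f=55

Answer: 55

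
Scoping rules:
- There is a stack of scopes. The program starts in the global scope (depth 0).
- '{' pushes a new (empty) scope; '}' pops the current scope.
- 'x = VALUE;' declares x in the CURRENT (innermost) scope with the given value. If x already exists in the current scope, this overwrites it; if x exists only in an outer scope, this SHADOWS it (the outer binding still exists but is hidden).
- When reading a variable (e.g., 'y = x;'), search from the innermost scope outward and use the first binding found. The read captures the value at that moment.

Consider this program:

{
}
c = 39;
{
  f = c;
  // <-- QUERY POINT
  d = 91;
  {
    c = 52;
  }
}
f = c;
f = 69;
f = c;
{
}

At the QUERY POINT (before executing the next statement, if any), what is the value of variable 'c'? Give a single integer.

Answer: 39

Derivation:
Step 1: enter scope (depth=1)
Step 2: exit scope (depth=0)
Step 3: declare c=39 at depth 0
Step 4: enter scope (depth=1)
Step 5: declare f=(read c)=39 at depth 1
Visible at query point: c=39 f=39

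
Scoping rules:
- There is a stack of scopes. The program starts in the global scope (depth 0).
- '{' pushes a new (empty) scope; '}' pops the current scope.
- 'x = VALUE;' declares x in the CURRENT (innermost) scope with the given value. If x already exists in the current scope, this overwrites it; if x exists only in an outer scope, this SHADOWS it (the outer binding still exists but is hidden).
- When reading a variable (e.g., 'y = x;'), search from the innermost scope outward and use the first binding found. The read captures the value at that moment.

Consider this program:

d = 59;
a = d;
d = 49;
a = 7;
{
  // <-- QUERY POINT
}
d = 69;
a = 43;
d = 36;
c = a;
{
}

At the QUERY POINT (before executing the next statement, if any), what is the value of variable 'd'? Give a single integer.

Step 1: declare d=59 at depth 0
Step 2: declare a=(read d)=59 at depth 0
Step 3: declare d=49 at depth 0
Step 4: declare a=7 at depth 0
Step 5: enter scope (depth=1)
Visible at query point: a=7 d=49

Answer: 49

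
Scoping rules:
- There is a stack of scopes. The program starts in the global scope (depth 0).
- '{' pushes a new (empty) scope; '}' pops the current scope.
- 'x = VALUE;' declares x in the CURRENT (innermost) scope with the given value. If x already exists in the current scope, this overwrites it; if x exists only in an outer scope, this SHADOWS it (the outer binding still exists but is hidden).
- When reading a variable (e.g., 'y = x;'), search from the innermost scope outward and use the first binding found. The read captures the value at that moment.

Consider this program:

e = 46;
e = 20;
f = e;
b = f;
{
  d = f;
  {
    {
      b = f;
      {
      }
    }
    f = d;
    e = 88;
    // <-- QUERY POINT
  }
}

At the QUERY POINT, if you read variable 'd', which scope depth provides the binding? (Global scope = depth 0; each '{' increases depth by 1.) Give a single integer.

Answer: 1

Derivation:
Step 1: declare e=46 at depth 0
Step 2: declare e=20 at depth 0
Step 3: declare f=(read e)=20 at depth 0
Step 4: declare b=(read f)=20 at depth 0
Step 5: enter scope (depth=1)
Step 6: declare d=(read f)=20 at depth 1
Step 7: enter scope (depth=2)
Step 8: enter scope (depth=3)
Step 9: declare b=(read f)=20 at depth 3
Step 10: enter scope (depth=4)
Step 11: exit scope (depth=3)
Step 12: exit scope (depth=2)
Step 13: declare f=(read d)=20 at depth 2
Step 14: declare e=88 at depth 2
Visible at query point: b=20 d=20 e=88 f=20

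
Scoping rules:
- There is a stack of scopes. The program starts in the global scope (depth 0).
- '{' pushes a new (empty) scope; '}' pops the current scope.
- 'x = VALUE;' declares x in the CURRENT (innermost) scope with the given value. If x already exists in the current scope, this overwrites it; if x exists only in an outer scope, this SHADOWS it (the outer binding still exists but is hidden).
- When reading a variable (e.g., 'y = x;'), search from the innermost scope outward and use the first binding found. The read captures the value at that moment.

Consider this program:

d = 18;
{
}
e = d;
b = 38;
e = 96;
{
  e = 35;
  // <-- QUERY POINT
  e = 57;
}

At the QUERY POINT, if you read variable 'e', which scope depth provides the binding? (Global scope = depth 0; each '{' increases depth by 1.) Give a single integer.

Step 1: declare d=18 at depth 0
Step 2: enter scope (depth=1)
Step 3: exit scope (depth=0)
Step 4: declare e=(read d)=18 at depth 0
Step 5: declare b=38 at depth 0
Step 6: declare e=96 at depth 0
Step 7: enter scope (depth=1)
Step 8: declare e=35 at depth 1
Visible at query point: b=38 d=18 e=35

Answer: 1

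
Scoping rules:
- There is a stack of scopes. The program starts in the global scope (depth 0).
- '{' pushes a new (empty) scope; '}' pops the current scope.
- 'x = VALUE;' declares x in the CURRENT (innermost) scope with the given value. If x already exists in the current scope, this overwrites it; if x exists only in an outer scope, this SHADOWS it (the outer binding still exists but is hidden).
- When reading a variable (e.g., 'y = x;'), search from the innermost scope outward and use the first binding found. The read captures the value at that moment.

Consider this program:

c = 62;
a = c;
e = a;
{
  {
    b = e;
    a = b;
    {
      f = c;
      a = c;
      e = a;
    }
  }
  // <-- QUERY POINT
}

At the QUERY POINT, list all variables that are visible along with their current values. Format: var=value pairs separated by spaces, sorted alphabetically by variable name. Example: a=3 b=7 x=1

Answer: a=62 c=62 e=62

Derivation:
Step 1: declare c=62 at depth 0
Step 2: declare a=(read c)=62 at depth 0
Step 3: declare e=(read a)=62 at depth 0
Step 4: enter scope (depth=1)
Step 5: enter scope (depth=2)
Step 6: declare b=(read e)=62 at depth 2
Step 7: declare a=(read b)=62 at depth 2
Step 8: enter scope (depth=3)
Step 9: declare f=(read c)=62 at depth 3
Step 10: declare a=(read c)=62 at depth 3
Step 11: declare e=(read a)=62 at depth 3
Step 12: exit scope (depth=2)
Step 13: exit scope (depth=1)
Visible at query point: a=62 c=62 e=62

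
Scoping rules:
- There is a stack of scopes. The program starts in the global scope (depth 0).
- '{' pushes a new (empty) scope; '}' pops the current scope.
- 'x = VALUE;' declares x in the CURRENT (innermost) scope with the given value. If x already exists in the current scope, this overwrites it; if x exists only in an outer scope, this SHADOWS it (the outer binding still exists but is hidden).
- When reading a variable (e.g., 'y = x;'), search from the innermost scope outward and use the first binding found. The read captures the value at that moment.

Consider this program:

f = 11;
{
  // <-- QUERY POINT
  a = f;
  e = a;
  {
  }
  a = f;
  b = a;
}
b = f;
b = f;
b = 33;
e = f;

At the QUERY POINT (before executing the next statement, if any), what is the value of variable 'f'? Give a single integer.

Step 1: declare f=11 at depth 0
Step 2: enter scope (depth=1)
Visible at query point: f=11

Answer: 11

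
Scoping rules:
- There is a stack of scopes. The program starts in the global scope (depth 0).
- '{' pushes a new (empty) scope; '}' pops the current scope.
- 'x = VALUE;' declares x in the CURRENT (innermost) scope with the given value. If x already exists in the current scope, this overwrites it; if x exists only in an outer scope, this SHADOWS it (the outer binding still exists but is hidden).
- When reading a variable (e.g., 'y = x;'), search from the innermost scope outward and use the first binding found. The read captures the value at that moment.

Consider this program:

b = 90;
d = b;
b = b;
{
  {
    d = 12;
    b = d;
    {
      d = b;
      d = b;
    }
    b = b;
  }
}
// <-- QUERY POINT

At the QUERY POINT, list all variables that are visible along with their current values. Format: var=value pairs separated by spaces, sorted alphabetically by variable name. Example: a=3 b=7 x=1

Step 1: declare b=90 at depth 0
Step 2: declare d=(read b)=90 at depth 0
Step 3: declare b=(read b)=90 at depth 0
Step 4: enter scope (depth=1)
Step 5: enter scope (depth=2)
Step 6: declare d=12 at depth 2
Step 7: declare b=(read d)=12 at depth 2
Step 8: enter scope (depth=3)
Step 9: declare d=(read b)=12 at depth 3
Step 10: declare d=(read b)=12 at depth 3
Step 11: exit scope (depth=2)
Step 12: declare b=(read b)=12 at depth 2
Step 13: exit scope (depth=1)
Step 14: exit scope (depth=0)
Visible at query point: b=90 d=90

Answer: b=90 d=90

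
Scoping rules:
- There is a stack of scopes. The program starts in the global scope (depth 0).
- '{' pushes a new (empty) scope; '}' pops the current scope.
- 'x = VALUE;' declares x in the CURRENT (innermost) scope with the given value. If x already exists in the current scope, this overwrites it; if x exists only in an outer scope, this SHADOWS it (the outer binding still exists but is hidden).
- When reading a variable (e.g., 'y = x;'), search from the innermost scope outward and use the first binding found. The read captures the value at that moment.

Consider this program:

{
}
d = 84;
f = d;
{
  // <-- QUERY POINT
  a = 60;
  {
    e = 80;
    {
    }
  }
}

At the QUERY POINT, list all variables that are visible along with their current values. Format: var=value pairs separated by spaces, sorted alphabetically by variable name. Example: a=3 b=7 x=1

Step 1: enter scope (depth=1)
Step 2: exit scope (depth=0)
Step 3: declare d=84 at depth 0
Step 4: declare f=(read d)=84 at depth 0
Step 5: enter scope (depth=1)
Visible at query point: d=84 f=84

Answer: d=84 f=84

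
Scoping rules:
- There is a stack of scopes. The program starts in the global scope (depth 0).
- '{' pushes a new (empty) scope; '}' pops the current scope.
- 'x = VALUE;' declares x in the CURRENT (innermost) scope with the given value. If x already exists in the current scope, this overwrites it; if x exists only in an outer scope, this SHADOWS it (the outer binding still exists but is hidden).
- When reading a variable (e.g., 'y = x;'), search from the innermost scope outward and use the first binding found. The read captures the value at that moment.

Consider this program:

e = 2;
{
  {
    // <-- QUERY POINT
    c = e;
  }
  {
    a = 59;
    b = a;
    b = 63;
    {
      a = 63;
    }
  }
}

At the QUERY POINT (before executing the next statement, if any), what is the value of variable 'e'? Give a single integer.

Step 1: declare e=2 at depth 0
Step 2: enter scope (depth=1)
Step 3: enter scope (depth=2)
Visible at query point: e=2

Answer: 2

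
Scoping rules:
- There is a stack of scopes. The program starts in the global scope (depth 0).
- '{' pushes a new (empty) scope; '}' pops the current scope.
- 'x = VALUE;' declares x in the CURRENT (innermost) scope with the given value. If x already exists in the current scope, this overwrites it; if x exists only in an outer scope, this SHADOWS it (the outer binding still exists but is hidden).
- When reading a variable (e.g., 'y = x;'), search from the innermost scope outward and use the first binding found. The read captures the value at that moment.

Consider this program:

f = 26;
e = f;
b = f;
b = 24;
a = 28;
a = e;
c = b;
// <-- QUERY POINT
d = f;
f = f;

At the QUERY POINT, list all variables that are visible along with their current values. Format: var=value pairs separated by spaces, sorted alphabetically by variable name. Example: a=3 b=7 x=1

Answer: a=26 b=24 c=24 e=26 f=26

Derivation:
Step 1: declare f=26 at depth 0
Step 2: declare e=(read f)=26 at depth 0
Step 3: declare b=(read f)=26 at depth 0
Step 4: declare b=24 at depth 0
Step 5: declare a=28 at depth 0
Step 6: declare a=(read e)=26 at depth 0
Step 7: declare c=(read b)=24 at depth 0
Visible at query point: a=26 b=24 c=24 e=26 f=26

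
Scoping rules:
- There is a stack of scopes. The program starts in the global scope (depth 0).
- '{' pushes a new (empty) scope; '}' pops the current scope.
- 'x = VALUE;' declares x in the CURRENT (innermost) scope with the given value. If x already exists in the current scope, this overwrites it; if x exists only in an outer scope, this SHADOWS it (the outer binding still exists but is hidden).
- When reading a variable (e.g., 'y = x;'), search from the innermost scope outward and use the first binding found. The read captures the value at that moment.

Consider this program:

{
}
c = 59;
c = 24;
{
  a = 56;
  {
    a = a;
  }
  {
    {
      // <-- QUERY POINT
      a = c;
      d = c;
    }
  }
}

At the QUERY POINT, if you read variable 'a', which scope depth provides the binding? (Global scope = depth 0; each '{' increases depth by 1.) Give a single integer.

Answer: 1

Derivation:
Step 1: enter scope (depth=1)
Step 2: exit scope (depth=0)
Step 3: declare c=59 at depth 0
Step 4: declare c=24 at depth 0
Step 5: enter scope (depth=1)
Step 6: declare a=56 at depth 1
Step 7: enter scope (depth=2)
Step 8: declare a=(read a)=56 at depth 2
Step 9: exit scope (depth=1)
Step 10: enter scope (depth=2)
Step 11: enter scope (depth=3)
Visible at query point: a=56 c=24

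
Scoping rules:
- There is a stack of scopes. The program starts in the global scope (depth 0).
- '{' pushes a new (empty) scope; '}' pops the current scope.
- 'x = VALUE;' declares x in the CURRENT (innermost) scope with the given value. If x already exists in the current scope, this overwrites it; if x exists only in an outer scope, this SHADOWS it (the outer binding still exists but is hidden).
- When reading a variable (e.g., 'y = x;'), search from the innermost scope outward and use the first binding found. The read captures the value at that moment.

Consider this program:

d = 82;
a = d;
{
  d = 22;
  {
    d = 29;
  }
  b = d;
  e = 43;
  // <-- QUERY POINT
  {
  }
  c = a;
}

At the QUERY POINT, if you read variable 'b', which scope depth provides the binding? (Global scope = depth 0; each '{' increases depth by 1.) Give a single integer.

Step 1: declare d=82 at depth 0
Step 2: declare a=(read d)=82 at depth 0
Step 3: enter scope (depth=1)
Step 4: declare d=22 at depth 1
Step 5: enter scope (depth=2)
Step 6: declare d=29 at depth 2
Step 7: exit scope (depth=1)
Step 8: declare b=(read d)=22 at depth 1
Step 9: declare e=43 at depth 1
Visible at query point: a=82 b=22 d=22 e=43

Answer: 1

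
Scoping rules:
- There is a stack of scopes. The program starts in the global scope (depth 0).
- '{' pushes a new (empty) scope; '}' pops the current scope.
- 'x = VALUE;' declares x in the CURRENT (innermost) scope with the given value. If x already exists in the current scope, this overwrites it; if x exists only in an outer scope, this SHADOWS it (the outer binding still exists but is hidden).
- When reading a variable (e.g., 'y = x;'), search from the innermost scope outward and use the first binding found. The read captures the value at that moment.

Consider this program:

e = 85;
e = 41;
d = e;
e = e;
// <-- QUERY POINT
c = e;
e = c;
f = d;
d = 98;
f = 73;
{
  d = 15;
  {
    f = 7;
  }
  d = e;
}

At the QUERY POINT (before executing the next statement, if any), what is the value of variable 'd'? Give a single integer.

Answer: 41

Derivation:
Step 1: declare e=85 at depth 0
Step 2: declare e=41 at depth 0
Step 3: declare d=(read e)=41 at depth 0
Step 4: declare e=(read e)=41 at depth 0
Visible at query point: d=41 e=41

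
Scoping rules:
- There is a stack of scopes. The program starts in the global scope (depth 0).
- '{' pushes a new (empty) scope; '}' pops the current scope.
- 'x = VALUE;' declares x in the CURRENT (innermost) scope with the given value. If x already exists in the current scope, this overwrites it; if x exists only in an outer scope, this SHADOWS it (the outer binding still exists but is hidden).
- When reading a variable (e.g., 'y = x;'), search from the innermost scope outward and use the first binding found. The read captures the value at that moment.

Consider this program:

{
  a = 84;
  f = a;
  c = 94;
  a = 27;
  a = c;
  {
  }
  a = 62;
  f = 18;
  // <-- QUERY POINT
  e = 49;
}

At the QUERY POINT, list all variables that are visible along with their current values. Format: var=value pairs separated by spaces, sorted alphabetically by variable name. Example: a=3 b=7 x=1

Step 1: enter scope (depth=1)
Step 2: declare a=84 at depth 1
Step 3: declare f=(read a)=84 at depth 1
Step 4: declare c=94 at depth 1
Step 5: declare a=27 at depth 1
Step 6: declare a=(read c)=94 at depth 1
Step 7: enter scope (depth=2)
Step 8: exit scope (depth=1)
Step 9: declare a=62 at depth 1
Step 10: declare f=18 at depth 1
Visible at query point: a=62 c=94 f=18

Answer: a=62 c=94 f=18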